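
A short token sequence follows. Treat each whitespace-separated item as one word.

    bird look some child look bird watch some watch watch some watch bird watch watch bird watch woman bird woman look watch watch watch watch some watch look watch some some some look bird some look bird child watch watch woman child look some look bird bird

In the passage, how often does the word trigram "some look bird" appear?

3

Scanning the 45 overlapping trigram windows for "some look bird":
  position 32–34: some look bird
  position 35–37: some look bird
  position 44–46: some look bird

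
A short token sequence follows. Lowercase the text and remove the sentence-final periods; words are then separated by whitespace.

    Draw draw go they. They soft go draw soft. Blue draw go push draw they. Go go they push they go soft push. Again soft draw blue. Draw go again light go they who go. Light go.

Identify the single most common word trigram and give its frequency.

Trigram frequencies (highest first):
  blue draw go: 2
  draw draw go: 1
  draw go they: 1
  go they they: 1
  they they soft: 1
  they soft go: 1
  … (28 more, each ≤ 1)

"blue draw go", 2 times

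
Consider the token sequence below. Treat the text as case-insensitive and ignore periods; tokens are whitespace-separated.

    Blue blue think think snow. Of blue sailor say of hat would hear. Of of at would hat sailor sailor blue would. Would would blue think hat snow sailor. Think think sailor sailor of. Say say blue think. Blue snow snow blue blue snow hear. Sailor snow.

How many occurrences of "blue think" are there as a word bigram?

3

Scanning the 46 overlapping bigram windows for "blue think":
  position 2–3: blue think
  position 25–26: blue think
  position 37–38: blue think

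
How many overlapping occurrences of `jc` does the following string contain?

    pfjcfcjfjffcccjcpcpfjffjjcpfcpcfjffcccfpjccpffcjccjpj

Sliding a length-2 window over the 53 characters (52 positions):
  position 3–4: jc
  position 15–16: jc
  position 25–26: jc
  position 41–42: jc
  position 48–49: jc

5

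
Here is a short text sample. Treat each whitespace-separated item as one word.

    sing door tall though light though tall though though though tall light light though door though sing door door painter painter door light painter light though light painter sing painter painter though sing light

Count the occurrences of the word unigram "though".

9

Scanning the 34 tokens for "though":
  position 4: though
  position 6: though
  position 8: though
  position 9: though
  position 10: though
  position 14: though
  position 16: though
  position 26: though
  position 32: though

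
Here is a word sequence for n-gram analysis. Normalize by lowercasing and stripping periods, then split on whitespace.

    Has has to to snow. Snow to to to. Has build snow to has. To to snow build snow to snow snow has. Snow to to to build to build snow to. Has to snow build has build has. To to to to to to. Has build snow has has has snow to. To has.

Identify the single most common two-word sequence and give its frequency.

Bigram frequencies (highest first):
  to to: 12
  snow to: 6
  to has: 5
  has to: 4
  to snow: 4
  build snow: 4
  … (9 more, each ≤ 3)

"to to", 12 times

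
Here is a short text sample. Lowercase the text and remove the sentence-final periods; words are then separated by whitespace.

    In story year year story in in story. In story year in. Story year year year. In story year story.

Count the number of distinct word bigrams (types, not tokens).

7

20 tokens → 19 bigram windows in total.
Repeated bigrams (each contributes count−1 duplicates):
  in story: 5
  story year: 4
  year year: 3
  story in: 2
  year in: 2
  year story: 2
12 duplicate windows → 19 − 12 = 7 distinct.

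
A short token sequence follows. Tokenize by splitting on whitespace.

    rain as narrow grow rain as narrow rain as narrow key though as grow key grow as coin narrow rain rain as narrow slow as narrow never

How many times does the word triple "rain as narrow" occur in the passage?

Scanning the 25 overlapping trigram windows for "rain as narrow":
  position 1–3: rain as narrow
  position 5–7: rain as narrow
  position 8–10: rain as narrow
  position 21–23: rain as narrow

4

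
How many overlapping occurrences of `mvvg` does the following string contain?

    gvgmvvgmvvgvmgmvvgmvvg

Sliding a length-4 window over the 22 characters (19 positions):
  position 4–7: mvvg
  position 8–11: mvvg
  position 15–18: mvvg
  position 19–22: mvvg

4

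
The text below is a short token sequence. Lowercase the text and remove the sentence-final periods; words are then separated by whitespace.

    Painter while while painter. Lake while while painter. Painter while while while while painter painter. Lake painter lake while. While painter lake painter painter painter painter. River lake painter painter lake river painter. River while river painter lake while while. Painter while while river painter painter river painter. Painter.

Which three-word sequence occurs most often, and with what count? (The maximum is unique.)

Trigram frequencies (highest first):
  while while painter: 5
  painter while while: 3
  painter lake while: 3
  lake while while: 3
  while painter lake: 2
  while painter painter: 2
  … (21 more, each ≤ 2)

"while while painter", 5 times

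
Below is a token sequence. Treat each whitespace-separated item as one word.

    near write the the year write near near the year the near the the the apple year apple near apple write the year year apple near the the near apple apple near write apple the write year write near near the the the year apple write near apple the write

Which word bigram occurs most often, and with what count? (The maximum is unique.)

"the the", 6 times

Bigram frequencies (highest first):
  the the: 6
  the year: 4
  near the: 4
  write near: 3
  year apple: 3
  apple near: 3
  … (16 more, each ≤ 3)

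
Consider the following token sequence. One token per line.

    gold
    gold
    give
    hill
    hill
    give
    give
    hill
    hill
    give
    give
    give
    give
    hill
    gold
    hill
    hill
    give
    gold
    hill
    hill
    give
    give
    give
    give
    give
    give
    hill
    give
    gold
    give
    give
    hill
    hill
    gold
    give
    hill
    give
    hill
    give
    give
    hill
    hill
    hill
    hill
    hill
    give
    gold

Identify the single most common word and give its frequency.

Unigram frequencies (highest first):
  give: 22
  hill: 19
  gold: 7

"give", 22 times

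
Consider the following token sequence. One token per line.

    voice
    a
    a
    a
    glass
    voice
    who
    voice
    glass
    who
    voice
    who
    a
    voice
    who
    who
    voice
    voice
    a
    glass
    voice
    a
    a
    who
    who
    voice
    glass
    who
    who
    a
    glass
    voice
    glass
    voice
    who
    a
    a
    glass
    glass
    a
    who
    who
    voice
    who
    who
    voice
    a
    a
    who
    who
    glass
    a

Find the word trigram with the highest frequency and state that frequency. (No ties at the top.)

Trigram frequencies (highest first):
  who who voice: 4
  voice a a: 3
  a glass voice: 3
  a who who: 3
  a a glass: 2
  glass voice who: 2
  … (27 more, each ≤ 2)

"who who voice", 4 times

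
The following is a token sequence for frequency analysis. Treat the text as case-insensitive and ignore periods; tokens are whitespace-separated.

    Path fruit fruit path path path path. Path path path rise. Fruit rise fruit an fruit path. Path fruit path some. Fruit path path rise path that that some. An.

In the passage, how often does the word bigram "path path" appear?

8

Scanning the 29 overlapping bigram windows for "path path":
  position 4–5: path path
  position 5–6: path path
  position 6–7: path path
  position 7–8: path path
  position 8–9: path path
  position 9–10: path path
  position 17–18: path path
  position 23–24: path path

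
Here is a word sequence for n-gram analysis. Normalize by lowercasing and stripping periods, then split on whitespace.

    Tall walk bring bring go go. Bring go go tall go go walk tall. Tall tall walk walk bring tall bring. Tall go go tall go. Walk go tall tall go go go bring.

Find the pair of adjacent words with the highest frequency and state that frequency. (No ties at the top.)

Bigram frequencies (highest first):
  go go: 6
  tall go: 4
  go tall: 3
  tall tall: 3
  tall walk: 2
  walk bring: 2
  … (9 more, each ≤ 2)

"go go", 6 times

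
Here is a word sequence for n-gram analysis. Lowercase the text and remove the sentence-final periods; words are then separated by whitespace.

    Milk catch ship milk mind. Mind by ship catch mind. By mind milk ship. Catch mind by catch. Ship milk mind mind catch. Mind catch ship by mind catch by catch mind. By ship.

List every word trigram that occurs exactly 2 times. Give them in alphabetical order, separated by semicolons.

catch ship milk; milk mind mind; mind by ship; ship catch mind; ship milk mind

Trigram counts meeting the condition (exactly 2 times):
  catch ship milk: 2
  milk mind mind: 2
  mind by ship: 2
  ship catch mind: 2
  ship milk mind: 2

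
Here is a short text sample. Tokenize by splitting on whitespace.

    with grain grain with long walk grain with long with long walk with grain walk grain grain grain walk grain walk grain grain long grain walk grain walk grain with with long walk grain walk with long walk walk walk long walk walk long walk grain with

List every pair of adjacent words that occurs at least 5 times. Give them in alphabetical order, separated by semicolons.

grain walk; long walk; walk grain; with long

Bigram counts meeting the condition (at least 5 times):
  grain walk: 6
  long walk: 6
  walk grain: 8
  with long: 5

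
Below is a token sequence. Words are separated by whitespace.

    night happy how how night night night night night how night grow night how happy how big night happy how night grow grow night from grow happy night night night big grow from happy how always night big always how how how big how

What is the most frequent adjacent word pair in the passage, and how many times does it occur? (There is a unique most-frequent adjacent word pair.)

"night night", 6 times

Bigram frequencies (highest first):
  night night: 6
  happy how: 4
  how how: 3
  how night: 3
  night happy: 2
  night how: 2
  … (19 more, each ≤ 2)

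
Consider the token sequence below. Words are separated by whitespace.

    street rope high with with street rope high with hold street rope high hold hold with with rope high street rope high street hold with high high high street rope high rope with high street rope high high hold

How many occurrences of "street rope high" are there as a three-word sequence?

6

Scanning the 37 overlapping trigram windows for "street rope high":
  position 1–3: street rope high
  position 6–8: street rope high
  position 11–13: street rope high
  position 20–22: street rope high
  position 29–31: street rope high
  position 35–37: street rope high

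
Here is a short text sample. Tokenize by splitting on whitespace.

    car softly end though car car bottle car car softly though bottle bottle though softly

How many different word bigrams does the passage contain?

15 tokens → 14 bigram windows in total.
Repeated bigrams (each contributes count−1 duplicates):
  car car: 2
  car softly: 2
2 duplicate windows → 14 − 2 = 12 distinct.

12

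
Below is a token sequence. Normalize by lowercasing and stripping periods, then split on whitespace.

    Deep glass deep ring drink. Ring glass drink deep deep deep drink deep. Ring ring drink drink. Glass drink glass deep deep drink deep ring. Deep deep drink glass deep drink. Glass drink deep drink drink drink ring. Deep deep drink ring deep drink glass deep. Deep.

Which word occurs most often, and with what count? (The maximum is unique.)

"deep", 18 times

Unigram frequencies (highest first):
  deep: 18
  drink: 15
  glass: 7
  ring: 7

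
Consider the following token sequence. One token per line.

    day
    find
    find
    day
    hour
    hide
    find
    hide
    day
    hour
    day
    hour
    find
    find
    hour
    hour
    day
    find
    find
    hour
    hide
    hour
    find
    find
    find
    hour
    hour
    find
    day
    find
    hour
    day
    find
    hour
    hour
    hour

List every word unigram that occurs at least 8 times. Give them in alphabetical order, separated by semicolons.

find; hour

Unigram counts meeting the condition (at least 8 times):
  find: 13
  hour: 13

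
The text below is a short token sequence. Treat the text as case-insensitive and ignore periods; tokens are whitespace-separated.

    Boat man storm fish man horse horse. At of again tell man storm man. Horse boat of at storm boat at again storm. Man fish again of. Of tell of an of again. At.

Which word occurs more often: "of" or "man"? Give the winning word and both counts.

"of" (6 vs 5)

"of": 6 occurrences
"man": 5 occurrences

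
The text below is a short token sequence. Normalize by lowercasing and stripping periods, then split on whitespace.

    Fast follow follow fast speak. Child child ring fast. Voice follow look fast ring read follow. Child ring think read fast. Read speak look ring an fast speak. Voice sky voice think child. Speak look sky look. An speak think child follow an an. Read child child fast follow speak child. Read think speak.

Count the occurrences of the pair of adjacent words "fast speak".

Scanning the 53 overlapping bigram windows for "fast speak":
  position 4–5: fast speak
  position 27–28: fast speak

2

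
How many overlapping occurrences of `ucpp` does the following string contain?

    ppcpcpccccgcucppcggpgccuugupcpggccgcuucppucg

2

Sliding a length-4 window over the 44 characters (41 positions):
  position 13–16: ucpp
  position 38–41: ucpp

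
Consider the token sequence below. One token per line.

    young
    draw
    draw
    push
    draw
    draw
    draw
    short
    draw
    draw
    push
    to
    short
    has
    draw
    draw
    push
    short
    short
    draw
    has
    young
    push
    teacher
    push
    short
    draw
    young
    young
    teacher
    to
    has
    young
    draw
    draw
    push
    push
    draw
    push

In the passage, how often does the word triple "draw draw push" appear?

Scanning the 37 overlapping trigram windows for "draw draw push":
  position 2–4: draw draw push
  position 9–11: draw draw push
  position 15–17: draw draw push
  position 34–36: draw draw push

4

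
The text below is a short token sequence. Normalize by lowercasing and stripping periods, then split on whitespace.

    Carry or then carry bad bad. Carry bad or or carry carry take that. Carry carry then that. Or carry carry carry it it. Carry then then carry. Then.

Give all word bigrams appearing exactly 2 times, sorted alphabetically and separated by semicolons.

carry bad; or carry; then carry

Bigram counts meeting the condition (exactly 2 times):
  carry bad: 2
  or carry: 2
  then carry: 2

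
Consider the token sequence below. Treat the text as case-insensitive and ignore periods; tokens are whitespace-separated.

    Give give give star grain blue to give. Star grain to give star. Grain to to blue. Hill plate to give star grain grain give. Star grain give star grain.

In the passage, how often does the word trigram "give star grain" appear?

6

Scanning the 28 overlapping trigram windows for "give star grain":
  position 3–5: give star grain
  position 8–10: give star grain
  position 12–14: give star grain
  position 21–23: give star grain
  position 25–27: give star grain
  position 28–30: give star grain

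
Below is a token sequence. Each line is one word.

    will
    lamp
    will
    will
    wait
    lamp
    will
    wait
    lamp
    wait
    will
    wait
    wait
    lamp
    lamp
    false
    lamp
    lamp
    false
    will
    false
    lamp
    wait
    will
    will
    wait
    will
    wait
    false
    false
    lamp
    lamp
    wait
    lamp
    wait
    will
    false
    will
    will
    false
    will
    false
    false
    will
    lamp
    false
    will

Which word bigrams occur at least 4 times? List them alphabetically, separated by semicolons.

Bigram counts meeting the condition (at least 4 times):
  false will: 5
  lamp wait: 4
  wait lamp: 4
  wait will: 4
  will false: 4
  will wait: 5

false will; lamp wait; wait lamp; wait will; will false; will wait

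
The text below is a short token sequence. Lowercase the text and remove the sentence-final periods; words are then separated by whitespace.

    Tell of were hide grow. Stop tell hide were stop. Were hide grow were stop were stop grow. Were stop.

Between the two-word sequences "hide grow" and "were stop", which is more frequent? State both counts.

"hide grow": 2 occurrences
"were stop": 4 occurrences

"were stop" (4 vs 2)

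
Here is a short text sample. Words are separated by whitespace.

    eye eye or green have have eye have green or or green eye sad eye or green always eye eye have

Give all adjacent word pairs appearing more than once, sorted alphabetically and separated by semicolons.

eye eye; eye have; eye or; or green

Bigram counts meeting the condition (more than once):
  eye eye: 2
  eye have: 2
  eye or: 2
  or green: 3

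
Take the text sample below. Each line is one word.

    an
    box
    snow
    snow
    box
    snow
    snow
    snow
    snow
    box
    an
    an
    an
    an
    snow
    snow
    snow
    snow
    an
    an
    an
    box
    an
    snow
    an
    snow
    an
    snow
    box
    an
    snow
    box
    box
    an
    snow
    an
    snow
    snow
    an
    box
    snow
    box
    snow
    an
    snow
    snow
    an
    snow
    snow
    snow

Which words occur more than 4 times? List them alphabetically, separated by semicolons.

an; box; snow

Unigram counts meeting the condition (more than 4 times):
  an: 17
  box: 9
  snow: 24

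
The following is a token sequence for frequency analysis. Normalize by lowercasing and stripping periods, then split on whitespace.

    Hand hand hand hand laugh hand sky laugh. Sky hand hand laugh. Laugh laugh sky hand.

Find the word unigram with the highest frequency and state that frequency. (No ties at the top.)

"hand", 8 times

Unigram frequencies (highest first):
  hand: 8
  laugh: 5
  sky: 3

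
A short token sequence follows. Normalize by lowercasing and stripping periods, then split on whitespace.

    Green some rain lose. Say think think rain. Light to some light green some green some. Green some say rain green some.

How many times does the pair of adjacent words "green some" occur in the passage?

Scanning the 21 overlapping bigram windows for "green some":
  position 1–2: green some
  position 13–14: green some
  position 15–16: green some
  position 17–18: green some
  position 21–22: green some

5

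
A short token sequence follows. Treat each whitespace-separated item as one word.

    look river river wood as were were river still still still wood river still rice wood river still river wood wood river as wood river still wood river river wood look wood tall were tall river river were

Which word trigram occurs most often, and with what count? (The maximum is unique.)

"wood river still", 3 times

Trigram frequencies (highest first):
  wood river still: 3
  river river wood: 2
  still wood river: 2
  look river river: 1
  river wood as: 1
  wood as were: 1
  … (26 more, each ≤ 1)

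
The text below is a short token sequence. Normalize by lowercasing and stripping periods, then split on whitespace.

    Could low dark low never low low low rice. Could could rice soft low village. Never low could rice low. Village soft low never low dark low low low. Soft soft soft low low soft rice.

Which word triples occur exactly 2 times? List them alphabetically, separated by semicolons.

Trigram counts meeting the condition (exactly 2 times):
  low dark low: 2
  low low low: 2
  low low soft: 2
  low never low: 2

low dark low; low low low; low low soft; low never low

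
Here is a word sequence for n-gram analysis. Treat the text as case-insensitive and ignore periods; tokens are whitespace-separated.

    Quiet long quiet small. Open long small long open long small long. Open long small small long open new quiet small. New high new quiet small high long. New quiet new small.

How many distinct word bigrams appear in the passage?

32 tokens → 31 bigram windows in total.
Repeated bigrams (each contributes count−1 duplicates):
  long open: 3
  long small: 3
  new quiet: 3
  open long: 3
  quiet small: 3
  small long: 3
12 duplicate windows → 31 − 12 = 19 distinct.

19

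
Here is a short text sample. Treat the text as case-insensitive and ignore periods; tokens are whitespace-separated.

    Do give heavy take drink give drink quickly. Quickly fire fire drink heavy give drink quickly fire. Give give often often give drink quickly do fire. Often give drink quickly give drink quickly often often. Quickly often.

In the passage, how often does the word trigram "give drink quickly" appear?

Scanning the 35 overlapping trigram windows for "give drink quickly":
  position 6–8: give drink quickly
  position 14–16: give drink quickly
  position 22–24: give drink quickly
  position 28–30: give drink quickly
  position 31–33: give drink quickly

5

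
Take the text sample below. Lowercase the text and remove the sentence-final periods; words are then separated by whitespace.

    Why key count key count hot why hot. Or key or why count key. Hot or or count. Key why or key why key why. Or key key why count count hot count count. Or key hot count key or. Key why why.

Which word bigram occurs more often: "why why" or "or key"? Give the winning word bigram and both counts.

"why why": 1 occurrence
"or key": 5 occurrences

"or key" (5 vs 1)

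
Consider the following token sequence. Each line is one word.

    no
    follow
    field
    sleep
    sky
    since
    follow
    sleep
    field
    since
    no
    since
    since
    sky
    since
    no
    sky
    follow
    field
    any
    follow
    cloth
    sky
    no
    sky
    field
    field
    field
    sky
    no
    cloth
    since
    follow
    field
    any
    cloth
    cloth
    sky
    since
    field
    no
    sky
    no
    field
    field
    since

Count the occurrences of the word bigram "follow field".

Scanning the 45 overlapping bigram windows for "follow field":
  position 2–3: follow field
  position 18–19: follow field
  position 33–34: follow field

3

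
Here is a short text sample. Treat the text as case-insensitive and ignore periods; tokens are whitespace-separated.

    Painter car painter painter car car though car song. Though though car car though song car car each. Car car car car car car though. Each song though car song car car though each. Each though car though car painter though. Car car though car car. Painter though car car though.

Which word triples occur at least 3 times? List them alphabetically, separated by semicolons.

Trigram counts meeting the condition (at least 3 times):
  car car car: 4
  car car though: 6
  car though car: 3
  though car car: 4

car car car; car car though; car though car; though car car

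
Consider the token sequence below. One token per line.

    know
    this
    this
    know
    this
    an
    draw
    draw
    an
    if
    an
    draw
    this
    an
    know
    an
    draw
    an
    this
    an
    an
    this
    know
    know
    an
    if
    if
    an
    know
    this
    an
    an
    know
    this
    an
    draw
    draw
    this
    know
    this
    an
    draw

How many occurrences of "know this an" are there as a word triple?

Scanning the 40 overlapping trigram windows for "know this an":
  position 4–6: know this an
  position 29–31: know this an
  position 33–35: know this an
  position 39–41: know this an

4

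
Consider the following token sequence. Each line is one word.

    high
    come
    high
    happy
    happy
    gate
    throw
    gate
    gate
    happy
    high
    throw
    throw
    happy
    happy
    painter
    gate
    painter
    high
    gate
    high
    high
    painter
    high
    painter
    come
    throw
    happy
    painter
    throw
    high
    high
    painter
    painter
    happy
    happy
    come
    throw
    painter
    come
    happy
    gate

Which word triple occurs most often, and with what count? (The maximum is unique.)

Trigram frequencies (highest first):
  high high painter: 2
  high come high: 1
  come high happy: 1
  high happy happy: 1
  happy happy gate: 1
  happy gate throw: 1
  … (33 more, each ≤ 1)

"high high painter", 2 times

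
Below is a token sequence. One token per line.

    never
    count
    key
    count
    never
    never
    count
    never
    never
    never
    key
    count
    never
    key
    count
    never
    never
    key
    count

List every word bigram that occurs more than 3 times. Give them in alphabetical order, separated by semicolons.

count never; key count; never never

Bigram counts meeting the condition (more than 3 times):
  count never: 4
  key count: 4
  never never: 4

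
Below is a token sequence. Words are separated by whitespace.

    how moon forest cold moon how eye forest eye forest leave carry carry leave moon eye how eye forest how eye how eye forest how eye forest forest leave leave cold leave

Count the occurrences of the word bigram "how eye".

Scanning the 31 overlapping bigram windows for "how eye":
  position 6–7: how eye
  position 17–18: how eye
  position 20–21: how eye
  position 22–23: how eye
  position 25–26: how eye

5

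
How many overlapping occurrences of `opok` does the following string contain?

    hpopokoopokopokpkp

3

Sliding a length-4 window over the 18 characters (15 positions):
  position 3–6: opok
  position 8–11: opok
  position 12–15: opok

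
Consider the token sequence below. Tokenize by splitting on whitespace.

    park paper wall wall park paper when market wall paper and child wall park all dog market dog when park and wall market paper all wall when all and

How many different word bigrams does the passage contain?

29 tokens → 28 bigram windows in total.
Repeated bigrams (each contributes count−1 duplicates):
  park paper: 2
  wall park: 2
2 duplicate windows → 28 − 2 = 26 distinct.

26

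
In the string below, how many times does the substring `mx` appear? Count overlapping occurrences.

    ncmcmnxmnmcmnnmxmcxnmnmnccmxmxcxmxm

Sliding a length-2 window over the 35 characters (34 positions):
  position 15–16: mx
  position 27–28: mx
  position 29–30: mx
  position 33–34: mx

4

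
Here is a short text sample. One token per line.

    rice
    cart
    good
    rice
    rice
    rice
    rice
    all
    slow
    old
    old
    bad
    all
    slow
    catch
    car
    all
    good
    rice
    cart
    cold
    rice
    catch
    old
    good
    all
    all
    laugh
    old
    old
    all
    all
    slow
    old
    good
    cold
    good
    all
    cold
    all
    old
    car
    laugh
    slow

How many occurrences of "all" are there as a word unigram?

Scanning the 44 tokens for "all":
  position 8: all
  position 13: all
  position 17: all
  position 26: all
  position 27: all
  position 31: all
  position 32: all
  position 38: all
  position 40: all

9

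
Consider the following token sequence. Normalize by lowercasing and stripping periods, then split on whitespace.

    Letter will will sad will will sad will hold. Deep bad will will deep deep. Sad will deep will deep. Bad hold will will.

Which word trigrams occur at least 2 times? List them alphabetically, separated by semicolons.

Trigram counts meeting the condition (at least 2 times):
  will sad will: 2
  will will sad: 2

will sad will; will will sad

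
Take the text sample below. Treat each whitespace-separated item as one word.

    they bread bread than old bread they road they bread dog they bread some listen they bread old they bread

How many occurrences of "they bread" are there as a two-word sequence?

5

Scanning the 19 overlapping bigram windows for "they bread":
  position 1–2: they bread
  position 9–10: they bread
  position 12–13: they bread
  position 16–17: they bread
  position 19–20: they bread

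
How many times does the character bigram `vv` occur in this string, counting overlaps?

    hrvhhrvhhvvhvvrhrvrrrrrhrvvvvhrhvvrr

Sliding a length-2 window over the 36 characters (35 positions):
  position 10–11: vv
  position 13–14: vv
  position 26–27: vv
  position 27–28: vv
  position 28–29: vv
  position 33–34: vv

6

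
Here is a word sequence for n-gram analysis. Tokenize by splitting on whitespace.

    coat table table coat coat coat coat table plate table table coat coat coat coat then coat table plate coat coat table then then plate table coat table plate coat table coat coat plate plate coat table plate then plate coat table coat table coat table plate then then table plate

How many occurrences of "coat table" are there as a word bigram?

10

Scanning the 50 overlapping bigram windows for "coat table":
  position 1–2: coat table
  position 7–8: coat table
  position 17–18: coat table
  position 21–22: coat table
  position 27–28: coat table
  position 30–31: coat table
  position 36–37: coat table
  position 41–42: coat table
  position 43–44: coat table
  position 45–46: coat table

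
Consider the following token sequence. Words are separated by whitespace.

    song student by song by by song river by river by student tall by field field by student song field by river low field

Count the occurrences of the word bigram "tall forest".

Scanning the 23 overlapping bigram windows for "tall forest":
  (none found)

0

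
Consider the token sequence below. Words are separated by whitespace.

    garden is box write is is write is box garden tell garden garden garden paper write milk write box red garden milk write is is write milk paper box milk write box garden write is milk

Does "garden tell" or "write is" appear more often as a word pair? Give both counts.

"garden tell": 1 occurrence
"write is": 4 occurrences

"write is" (4 vs 1)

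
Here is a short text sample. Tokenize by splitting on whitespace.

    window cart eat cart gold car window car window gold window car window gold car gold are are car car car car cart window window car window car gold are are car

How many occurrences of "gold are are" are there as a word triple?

2

Scanning the 30 overlapping trigram windows for "gold are are":
  position 16–18: gold are are
  position 29–31: gold are are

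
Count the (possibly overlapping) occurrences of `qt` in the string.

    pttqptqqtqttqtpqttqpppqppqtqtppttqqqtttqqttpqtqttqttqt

12

Sliding a length-2 window over the 54 characters (53 positions):
  position 8–9: qt
  position 10–11: qt
  position 13–14: qt
  position 16–17: qt
  position 26–27: qt
  position 28–29: qt
  position 36–37: qt
  position 41–42: qt
  position 45–46: qt
  position 47–48: qt
  … (2 more)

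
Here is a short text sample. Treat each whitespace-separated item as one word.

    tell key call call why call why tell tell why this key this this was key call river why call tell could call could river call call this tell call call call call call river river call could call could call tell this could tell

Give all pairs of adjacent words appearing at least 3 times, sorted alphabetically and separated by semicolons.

Bigram counts meeting the condition (at least 3 times):
  call call: 6
  call could: 3
  could call: 3

call call; call could; could call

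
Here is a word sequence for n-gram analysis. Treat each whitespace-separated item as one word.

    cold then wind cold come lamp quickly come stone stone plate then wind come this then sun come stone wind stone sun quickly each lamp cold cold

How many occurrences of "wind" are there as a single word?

Scanning the 27 tokens for "wind":
  position 3: wind
  position 13: wind
  position 20: wind

3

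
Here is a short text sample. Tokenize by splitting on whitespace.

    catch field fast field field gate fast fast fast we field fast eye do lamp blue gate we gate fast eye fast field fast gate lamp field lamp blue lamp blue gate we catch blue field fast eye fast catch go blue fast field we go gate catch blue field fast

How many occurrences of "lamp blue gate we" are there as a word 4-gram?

Scanning the 48 overlapping 4-gram windows for "lamp blue gate we":
  position 15–18: lamp blue gate we
  position 30–33: lamp blue gate we

2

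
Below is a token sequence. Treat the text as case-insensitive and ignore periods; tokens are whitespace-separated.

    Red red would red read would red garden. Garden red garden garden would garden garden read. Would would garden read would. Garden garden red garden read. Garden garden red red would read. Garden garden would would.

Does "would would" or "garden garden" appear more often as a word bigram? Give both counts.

"would would": 2 occurrences
"garden garden": 6 occurrences

"garden garden" (6 vs 2)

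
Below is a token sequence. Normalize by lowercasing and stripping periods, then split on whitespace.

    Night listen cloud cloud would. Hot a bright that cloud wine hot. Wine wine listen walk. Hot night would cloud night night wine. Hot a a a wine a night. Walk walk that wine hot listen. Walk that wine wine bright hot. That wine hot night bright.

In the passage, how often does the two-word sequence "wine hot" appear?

Scanning the 46 overlapping bigram windows for "wine hot":
  position 11–12: wine hot
  position 23–24: wine hot
  position 34–35: wine hot
  position 44–45: wine hot

4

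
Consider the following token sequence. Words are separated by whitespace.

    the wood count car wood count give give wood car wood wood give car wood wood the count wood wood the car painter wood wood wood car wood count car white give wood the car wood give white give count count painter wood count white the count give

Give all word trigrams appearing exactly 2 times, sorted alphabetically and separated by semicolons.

Trigram counts meeting the condition (exactly 2 times):
  car wood count: 2
  car wood wood: 2
  wood car wood: 2
  wood count car: 2
  wood the car: 2
  wood wood the: 2

car wood count; car wood wood; wood car wood; wood count car; wood the car; wood wood the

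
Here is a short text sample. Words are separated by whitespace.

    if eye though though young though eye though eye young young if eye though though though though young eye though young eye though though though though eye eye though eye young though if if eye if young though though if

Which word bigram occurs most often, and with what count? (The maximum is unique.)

Bigram frequencies (highest first):
  though though: 8
  eye though: 6
  though eye: 4
  if eye: 3
  though young: 3
  young though: 3
  … (9 more, each ≤ 2)

"though though", 8 times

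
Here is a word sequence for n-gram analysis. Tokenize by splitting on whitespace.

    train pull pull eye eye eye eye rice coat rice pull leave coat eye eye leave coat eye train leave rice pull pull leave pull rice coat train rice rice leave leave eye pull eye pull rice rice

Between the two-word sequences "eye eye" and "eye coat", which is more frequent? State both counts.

"eye eye" (4 vs 0)

"eye eye": 4 occurrences
"eye coat": 0 occurrences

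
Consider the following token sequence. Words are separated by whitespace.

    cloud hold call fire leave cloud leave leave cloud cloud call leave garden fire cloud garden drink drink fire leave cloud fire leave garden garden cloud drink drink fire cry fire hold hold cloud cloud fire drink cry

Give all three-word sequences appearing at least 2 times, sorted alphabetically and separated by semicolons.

drink drink fire; fire leave cloud

Trigram counts meeting the condition (at least 2 times):
  drink drink fire: 2
  fire leave cloud: 2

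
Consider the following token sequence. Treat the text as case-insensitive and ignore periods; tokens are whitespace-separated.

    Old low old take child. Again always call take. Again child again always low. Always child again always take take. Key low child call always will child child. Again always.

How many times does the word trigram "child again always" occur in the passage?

Scanning the 28 overlapping trigram windows for "child again always":
  position 5–7: child again always
  position 11–13: child again always
  position 16–18: child again always
  position 28–30: child again always

4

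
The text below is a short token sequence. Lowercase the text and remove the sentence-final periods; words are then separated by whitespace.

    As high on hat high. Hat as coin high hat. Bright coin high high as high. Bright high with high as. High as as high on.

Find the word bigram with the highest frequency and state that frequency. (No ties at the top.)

"as high", 4 times

Bigram frequencies (highest first):
  as high: 4
  high as: 3
  high on: 2
  high hat: 2
  coin high: 2
  on hat: 1
  … (11 more, each ≤ 1)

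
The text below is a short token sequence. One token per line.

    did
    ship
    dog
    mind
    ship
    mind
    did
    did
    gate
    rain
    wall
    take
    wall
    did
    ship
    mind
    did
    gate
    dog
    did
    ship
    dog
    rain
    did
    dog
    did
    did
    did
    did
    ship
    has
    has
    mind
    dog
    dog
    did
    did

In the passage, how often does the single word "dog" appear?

Scanning the 37 tokens for "dog":
  position 3: dog
  position 19: dog
  position 22: dog
  position 25: dog
  position 34: dog
  position 35: dog

6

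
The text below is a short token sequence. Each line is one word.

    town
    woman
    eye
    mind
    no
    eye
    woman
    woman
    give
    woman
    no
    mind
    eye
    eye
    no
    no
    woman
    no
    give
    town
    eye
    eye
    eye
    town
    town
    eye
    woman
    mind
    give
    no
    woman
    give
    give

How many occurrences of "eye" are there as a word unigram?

Scanning the 33 tokens for "eye":
  position 3: eye
  position 6: eye
  position 13: eye
  position 14: eye
  position 21: eye
  position 22: eye
  position 23: eye
  position 26: eye

8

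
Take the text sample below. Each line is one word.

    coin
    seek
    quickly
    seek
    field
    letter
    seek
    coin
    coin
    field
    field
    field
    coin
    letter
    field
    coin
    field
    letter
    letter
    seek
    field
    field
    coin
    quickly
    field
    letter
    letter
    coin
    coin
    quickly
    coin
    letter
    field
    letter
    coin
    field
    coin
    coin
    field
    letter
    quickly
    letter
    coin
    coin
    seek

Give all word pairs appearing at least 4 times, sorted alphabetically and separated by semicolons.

coin coin; coin field; field coin; field letter

Bigram counts meeting the condition (at least 4 times):
  coin coin: 4
  coin field: 4
  field coin: 4
  field letter: 5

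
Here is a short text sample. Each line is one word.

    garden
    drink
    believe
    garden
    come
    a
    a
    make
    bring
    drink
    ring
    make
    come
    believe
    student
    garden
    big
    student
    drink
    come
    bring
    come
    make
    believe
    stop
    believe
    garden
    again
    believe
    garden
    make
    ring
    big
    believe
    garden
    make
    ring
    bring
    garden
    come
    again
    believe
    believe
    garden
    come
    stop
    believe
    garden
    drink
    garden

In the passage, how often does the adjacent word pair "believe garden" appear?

Scanning the 49 overlapping bigram windows for "believe garden":
  position 3–4: believe garden
  position 26–27: believe garden
  position 29–30: believe garden
  position 34–35: believe garden
  position 43–44: believe garden
  position 47–48: believe garden

6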